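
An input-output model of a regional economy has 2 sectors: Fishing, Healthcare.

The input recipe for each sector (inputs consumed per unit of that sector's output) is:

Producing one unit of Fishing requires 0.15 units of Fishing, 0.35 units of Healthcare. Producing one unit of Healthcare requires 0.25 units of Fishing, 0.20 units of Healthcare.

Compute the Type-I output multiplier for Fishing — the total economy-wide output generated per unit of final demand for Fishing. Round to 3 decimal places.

m_F = 1.941

I − A =
  [   0.85    -0.25]
  [  -0.35     0.80]
det(I−A) = (0.85)(0.80) − (-0.25)(-0.35) = 0.5925
adj(I−A) = [[0.80, 0.25], [0.35, 0.85]]
(I − A)⁻¹ = adj(I−A) / det(I−A) ≈
  [   1.3502     0.4219]
  [   0.5907     1.4346]
The output multiplier for sector j is the column-j sum of the Leontief inverse (I − A)⁻¹ = adj(I−A) / det(I−A).
Column F of adj(I−A): (0.80, 0.35); det(I−A) = 0.5925.
m_F = (0.80 + 0.35) / 0.5925 = 1.15 / 0.5925 ≈ 1.941.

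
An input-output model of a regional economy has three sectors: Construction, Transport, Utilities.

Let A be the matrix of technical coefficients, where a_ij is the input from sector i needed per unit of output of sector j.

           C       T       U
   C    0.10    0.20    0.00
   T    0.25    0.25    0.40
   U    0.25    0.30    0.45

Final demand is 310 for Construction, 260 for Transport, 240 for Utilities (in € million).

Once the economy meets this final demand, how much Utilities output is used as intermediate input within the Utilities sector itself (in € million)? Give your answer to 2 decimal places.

I − A =
  [   0.90    -0.20     0.00]
  [  -0.25     0.75    -0.40]
  [  -0.25    -0.30     0.55]
Cofactors of I−A, C_ij = (−1)^(i+j)·(minor ij) (rows/columns in the sector order above):
  C_11 = (0.75)(0.55) − (-0.40)(-0.30) = 0.2925
  C_12 = −[(-0.25)(0.55) − (-0.40)(-0.25)] = 0.2375
  C_13 = (-0.25)(-0.30) − (0.75)(-0.25) = 0.2625
  C_21 = −[(-0.20)(0.55) − (0.00)(-0.30)] = 0.1100
  C_22 = (0.90)(0.55) − (0.00)(-0.25) = 0.4950
  C_23 = −[(0.90)(-0.30) − (-0.20)(-0.25)] = 0.3200
  C_31 = (-0.20)(-0.40) − (0.00)(0.75) = 0.0800
  C_32 = −[(0.90)(-0.40) − (0.00)(-0.25)] = 0.3600
  C_33 = (0.90)(0.75) − (-0.20)(-0.25) = 0.6250
det(I−A) = Σ_j (I−A)_1j·C_1j = (0.90)(0.2925) + (-0.20)(0.2375) + (0.00)(0.2625) = 0.21575
adj(I−A) = Cᵀ =
  [ 0.2925   0.1100   0.0800]
  [ 0.2375   0.4950   0.3600]
  [ 0.2625   0.3200   0.6250]
(I − A)⁻¹ = adj(I−A) / det(I−A) ≈
  [   1.3557     0.5098     0.3708]
  [   1.1008     2.2943     1.6686]
  [   1.2167     1.4832     2.8969]
First solve x = (I − A)⁻¹ d = adj(I−A)·d / det(I−A); in particular x_U = (0.2625·310 + 0.3200·260 + 0.6250·240) / 0.21575 = 314.575 / 0.21575 ≈ 1458.0533.
Intermediate flow from U to U: z_UU = a_UU · x_U = 0.45 × 314.575 / 0.21575 = 141.55875 / 0.21575 ≈ 656.12.

z_UU = 656.12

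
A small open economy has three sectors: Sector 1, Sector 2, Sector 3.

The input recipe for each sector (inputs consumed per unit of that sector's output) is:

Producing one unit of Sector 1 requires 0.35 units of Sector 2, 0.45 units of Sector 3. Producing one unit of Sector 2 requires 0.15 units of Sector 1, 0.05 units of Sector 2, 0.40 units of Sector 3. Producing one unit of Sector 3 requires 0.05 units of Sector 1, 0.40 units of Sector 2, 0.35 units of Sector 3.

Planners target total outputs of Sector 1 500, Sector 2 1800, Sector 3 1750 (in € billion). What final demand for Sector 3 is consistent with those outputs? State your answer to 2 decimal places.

I − A =
  [   1.00    -0.15    -0.05]
  [  -0.35     0.95    -0.40]
  [  -0.45    -0.40     0.65]
d = (I − A) x:
  d_1 = (+1.00)·500 + (-0.15)·1800 + (-0.05)·1750 = 142.50
  d_2 = (-0.35)·500 + (+0.95)·1800 + (-0.40)·1750 = 835.00
  d_3 = (-0.45)·500 + (-0.40)·1800 + (+0.65)·1750 = 192.50

d_3 = 192.50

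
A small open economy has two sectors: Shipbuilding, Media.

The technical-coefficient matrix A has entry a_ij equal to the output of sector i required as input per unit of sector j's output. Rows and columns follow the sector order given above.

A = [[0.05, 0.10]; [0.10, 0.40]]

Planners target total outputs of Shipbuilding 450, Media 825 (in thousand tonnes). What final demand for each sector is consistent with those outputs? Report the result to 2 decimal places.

d_S = 345.00, d_M = 450.00

I − A =
  [   0.95    -0.10]
  [  -0.10     0.60]
d = (I − A) x:
  d_S = (+0.95)·450 + (-0.10)·825 = 345.00
  d_M = (-0.10)·450 + (+0.60)·825 = 450.00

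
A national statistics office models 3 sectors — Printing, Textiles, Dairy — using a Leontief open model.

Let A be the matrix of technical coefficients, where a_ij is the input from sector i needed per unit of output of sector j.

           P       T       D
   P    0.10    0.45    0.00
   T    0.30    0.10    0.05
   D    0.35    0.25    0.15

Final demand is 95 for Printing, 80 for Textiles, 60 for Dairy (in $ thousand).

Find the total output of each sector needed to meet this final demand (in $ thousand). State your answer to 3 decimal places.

I − A =
  [   0.90    -0.45     0.00]
  [  -0.30     0.90    -0.05]
  [  -0.35    -0.25     0.85]
Cofactors of I−A, C_ij = (−1)^(i+j)·(minor ij) (rows/columns in the sector order above):
  C_11 = (0.90)(0.85) − (-0.05)(-0.25) = 0.7525
  C_12 = −[(-0.30)(0.85) − (-0.05)(-0.35)] = 0.2725
  C_13 = (-0.30)(-0.25) − (0.90)(-0.35) = 0.3900
  C_21 = −[(-0.45)(0.85) − (0.00)(-0.25)] = 0.3825
  C_22 = (0.90)(0.85) − (0.00)(-0.35) = 0.7650
  C_23 = −[(0.90)(-0.25) − (-0.45)(-0.35)] = 0.3825
  C_31 = (-0.45)(-0.05) − (0.00)(0.90) = 0.0225
  C_32 = −[(0.90)(-0.05) − (0.00)(-0.30)] = 0.0450
  C_33 = (0.90)(0.90) − (-0.45)(-0.30) = 0.6750
det(I−A) = Σ_j (I−A)_1j·C_1j = (0.90)(0.7525) + (-0.45)(0.2725) + (0.00)(0.3900) = 0.554625
adj(I−A) = Cᵀ =
  [ 0.7525   0.3825   0.0225]
  [ 0.2725   0.7650   0.0450]
  [ 0.3900   0.3825   0.6750]
(I − A)⁻¹ = adj(I−A) / det(I−A) ≈
  [   1.3568     0.6897     0.0406]
  [   0.4913     1.3793     0.0811]
  [   0.7032     0.6897     1.2170]
x = (I − A)⁻¹ d = adj(I−A)·d / det(I−A), with det(I−A) = 0.554625:
  x_P = (0.7525·95 + 0.3825·80 + 0.0225·60) / 0.554625 = 103.4375 / 0.554625 ≈ 186.500
  x_T = (0.2725·95 + 0.7650·80 + 0.0450·60) / 0.554625 = 89.7875 / 0.554625 ≈ 161.889
  x_D = (0.3900·95 + 0.3825·80 + 0.6750·60) / 0.554625 = 108.15 / 0.554625 ≈ 194.997

x_P = 186.500, x_T = 161.889, x_D = 194.997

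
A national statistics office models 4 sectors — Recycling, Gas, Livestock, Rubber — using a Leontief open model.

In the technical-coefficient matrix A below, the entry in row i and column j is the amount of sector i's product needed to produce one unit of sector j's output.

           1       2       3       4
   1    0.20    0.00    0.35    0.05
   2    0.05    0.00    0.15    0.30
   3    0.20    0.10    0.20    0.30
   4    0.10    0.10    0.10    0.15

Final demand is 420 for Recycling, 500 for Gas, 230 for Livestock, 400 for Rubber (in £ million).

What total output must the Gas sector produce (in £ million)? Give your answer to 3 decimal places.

I − A =
  [   0.80     0.00    -0.35    -0.05]
  [  -0.05     1.00    -0.15    -0.30]
  [  -0.20    -0.10     0.80    -0.30]
  [  -0.10    -0.10    -0.10     0.85]
Compute the cofactors C_ij = (−1)^(i+j)·(3×3 minor ij) of I−A; the adjugate is their transpose:
adj(I−A) = Cᵀ =
  [ 0.605750   0.044750   0.292750   0.154750]
  [ 0.092500   0.445000   0.150875   0.215750]
  [ 0.202750   0.092500   0.650750   0.274250]
  [ 0.106000   0.068500   0.128750   0.556250]
det(I−A) = Σ_j (I−A)_1j·C_1j = (0.80)(0.605750) + (0.00)(0.092500) + (-0.35)(0.202750) + (-0.05)(0.106000) = 0.4083375
(I − A)⁻¹ = adj(I−A) / det(I−A) ≈
  [   1.4835     0.1096     0.7169     0.3790]
  [   0.2265     1.0898     0.3695     0.5284]
  [   0.4965     0.2265     1.5937     0.6716]
  [   0.2596     0.1678     0.3153     1.3622]
x = (I − A)⁻¹ d = adj(I−A)·d / det(I−A), with det(I−A) = 0.4083375:
  x_1 = (0.605750·420 + 0.044750·500 + 0.292750·230 + 0.154750·400) / 0.4083375 = 406.0225 / 0.4083375 ≈ 994.331
  x_2 = (0.092500·420 + 0.445000·500 + 0.150875·230 + 0.215750·400) / 0.4083375 = 382.35125 / 0.4083375 ≈ 936.361
  x_3 = (0.202750·420 + 0.092500·500 + 0.650750·230 + 0.274250·400) / 0.4083375 = 390.7775 / 0.4083375 ≈ 956.996
  x_4 = (0.106000·420 + 0.068500·500 + 0.128750·230 + 0.556250·400) / 0.4083375 = 330.8825 / 0.4083375 ≈ 810.316

x_2 = 936.361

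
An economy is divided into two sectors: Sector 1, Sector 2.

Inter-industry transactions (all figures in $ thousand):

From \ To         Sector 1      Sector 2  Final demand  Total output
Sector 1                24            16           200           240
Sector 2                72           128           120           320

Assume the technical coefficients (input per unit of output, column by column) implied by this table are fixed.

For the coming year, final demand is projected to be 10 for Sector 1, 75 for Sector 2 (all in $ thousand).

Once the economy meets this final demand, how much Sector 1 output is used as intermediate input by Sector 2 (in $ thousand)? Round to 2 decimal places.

z_12 = 6.71

Technical coefficients a_ij = z_ij / X_j:
  a_11 = 24/240 = 0.10, a_21 = 72/240 = 0.30
  a_12 = 16/320 = 0.05, a_22 = 128/320 = 0.40
I − A =
  [   0.90    -0.05]
  [  -0.30     0.60]
det(I−A) = (0.90)(0.60) − (-0.05)(-0.30) = 0.5250
adj(I−A) = [[0.60, 0.05], [0.30, 0.90]]
(I − A)⁻¹ = adj(I−A) / det(I−A) ≈
  [   1.1429     0.0952]
  [   0.5714     1.7143]
First solve x = (I − A)⁻¹ d = adj(I−A)·d / det(I−A); in particular x_2 = (0.30·10 + 0.90·75) / 0.5250 = 70.50 / 0.5250 ≈ 134.2857.
Intermediate flow from 1 to 2: z_12 = a_12 · x_2 = 0.05 × 70.50 / 0.5250 = 3.525 / 0.5250 ≈ 6.71.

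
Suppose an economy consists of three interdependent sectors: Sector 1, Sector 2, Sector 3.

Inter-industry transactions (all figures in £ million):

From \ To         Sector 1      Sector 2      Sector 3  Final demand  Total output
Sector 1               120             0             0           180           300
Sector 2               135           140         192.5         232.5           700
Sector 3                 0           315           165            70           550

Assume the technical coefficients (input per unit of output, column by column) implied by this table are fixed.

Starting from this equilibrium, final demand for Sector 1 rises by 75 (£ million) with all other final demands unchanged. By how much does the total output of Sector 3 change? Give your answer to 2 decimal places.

Technical coefficients a_ij = z_ij / X_j:
  a_11 = 120/300 = 0.40, a_21 = 135/300 = 0.45, a_31 = 0/300 = 0.00
  a_12 = 0/700 = 0.00, a_22 = 140/700 = 0.20, a_32 = 315/700 = 0.45
  a_13 = 0/550 = 0.00, a_23 = 192.5/550 = 0.35, a_33 = 165/550 = 0.30
I − A =
  [   0.60     0.00     0.00]
  [  -0.45     0.80    -0.35]
  [   0.00    -0.45     0.70]
Cofactors of I−A, C_ij = (−1)^(i+j)·(minor ij) (rows/columns in the sector order above):
  C_11 = (0.80)(0.70) − (-0.35)(-0.45) = 0.4025
  C_12 = −[(-0.45)(0.70) − (-0.35)(0.00)] = 0.3150
  C_13 = (-0.45)(-0.45) − (0.80)(0.00) = 0.2025
  C_21 = −[(0.00)(0.70) − (0.00)(-0.45)] = 0.0000
  C_22 = (0.60)(0.70) − (0.00)(0.00) = 0.4200
  C_23 = −[(0.60)(-0.45) − (0.00)(0.00)] = 0.2700
  C_31 = (0.00)(-0.35) − (0.00)(0.80) = 0.0000
  C_32 = −[(0.60)(-0.35) − (0.00)(-0.45)] = 0.2100
  C_33 = (0.60)(0.80) − (0.00)(-0.45) = 0.4800
det(I−A) = Σ_j (I−A)_1j·C_1j = (0.60)(0.4025) + (0.00)(0.3150) + (0.00)(0.2025) = 0.2415
adj(I−A) = Cᵀ =
  [ 0.4025   0.0000   0.0000]
  [ 0.3150   0.4200   0.2100]
  [ 0.2025   0.2700   0.4800]
(I − A)⁻¹ = adj(I−A) / det(I−A) ≈
  [   1.6667     0.0000     0.0000]
  [   1.3043     1.7391     0.8696]
  [   0.8385     1.1180     1.9876]
Δx = (I − A)⁻¹ Δd with Δd having +75 in the Sector 1 component and 0 elsewhere.
So Δx_3 = L_31 · (+75), where L_31 = adj(I−A)_31 / det(I−A) = 0.2025 / 0.2415.
Δx_3 = 0.2025 × (+75) / 0.2415 = 15.1875 / 0.2415 ≈ 62.89.

Δx_3 = 62.89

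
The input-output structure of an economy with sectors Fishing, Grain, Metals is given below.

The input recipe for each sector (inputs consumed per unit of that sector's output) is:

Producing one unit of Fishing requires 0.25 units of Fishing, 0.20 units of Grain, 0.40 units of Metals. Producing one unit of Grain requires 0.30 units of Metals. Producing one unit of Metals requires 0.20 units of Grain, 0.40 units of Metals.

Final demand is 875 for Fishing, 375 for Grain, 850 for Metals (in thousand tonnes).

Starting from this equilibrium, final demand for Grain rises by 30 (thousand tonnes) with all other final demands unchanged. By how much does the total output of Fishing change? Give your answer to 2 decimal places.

Δx_F = 0.00

I − A =
  [   0.75     0.00     0.00]
  [  -0.20     1.00    -0.20]
  [  -0.40    -0.30     0.60]
Cofactors of I−A, C_ij = (−1)^(i+j)·(minor ij) (rows/columns in the sector order above):
  C_11 = (1.00)(0.60) − (-0.20)(-0.30) = 0.5400
  C_12 = −[(-0.20)(0.60) − (-0.20)(-0.40)] = 0.2000
  C_13 = (-0.20)(-0.30) − (1.00)(-0.40) = 0.4600
  C_21 = −[(0.00)(0.60) − (0.00)(-0.30)] = 0.0000
  C_22 = (0.75)(0.60) − (0.00)(-0.40) = 0.4500
  C_23 = −[(0.75)(-0.30) − (0.00)(-0.40)] = 0.2250
  C_31 = (0.00)(-0.20) − (0.00)(1.00) = 0.0000
  C_32 = −[(0.75)(-0.20) − (0.00)(-0.20)] = 0.1500
  C_33 = (0.75)(1.00) − (0.00)(-0.20) = 0.7500
det(I−A) = Σ_j (I−A)_1j·C_1j = (0.75)(0.5400) + (0.00)(0.2000) + (0.00)(0.4600) = 0.4050
adj(I−A) = Cᵀ =
  [ 0.5400   0.0000   0.0000]
  [ 0.2000   0.4500   0.1500]
  [ 0.4600   0.2250   0.7500]
(I − A)⁻¹ = adj(I−A) / det(I−A) ≈
  [   1.3333     0.0000     0.0000]
  [   0.4938     1.1111     0.3704]
  [   1.1358     0.5556     1.8519]
Δx = (I − A)⁻¹ Δd with Δd having +30 in the Grain component and 0 elsewhere.
So Δx_F = L_FG · (+30), where L_FG = adj(I−A)_FG / det(I−A) = 0.0000 / 0.4050.
Δx_F = 0.0000 × (+30) / 0.4050 = 0.00 / 0.4050 = 0.00.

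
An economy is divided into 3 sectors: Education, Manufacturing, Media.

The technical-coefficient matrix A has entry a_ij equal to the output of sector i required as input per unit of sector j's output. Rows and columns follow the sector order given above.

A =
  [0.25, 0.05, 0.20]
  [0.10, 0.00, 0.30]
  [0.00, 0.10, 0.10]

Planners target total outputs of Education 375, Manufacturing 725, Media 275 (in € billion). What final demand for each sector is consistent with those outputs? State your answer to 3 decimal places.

d_1 = 190.000, d_2 = 605.000, d_3 = 175.000

I − A =
  [   0.75    -0.05    -0.20]
  [  -0.10     1.00    -0.30]
  [   0.00    -0.10     0.90]
d = (I − A) x:
  d_1 = (+0.75)·375 + (-0.05)·725 + (-0.20)·275 = 190.000
  d_2 = (-0.10)·375 + (+1.00)·725 + (-0.30)·275 = 605.000
  d_3 = (+0.00)·375 + (-0.10)·725 + (+0.90)·275 = 175.000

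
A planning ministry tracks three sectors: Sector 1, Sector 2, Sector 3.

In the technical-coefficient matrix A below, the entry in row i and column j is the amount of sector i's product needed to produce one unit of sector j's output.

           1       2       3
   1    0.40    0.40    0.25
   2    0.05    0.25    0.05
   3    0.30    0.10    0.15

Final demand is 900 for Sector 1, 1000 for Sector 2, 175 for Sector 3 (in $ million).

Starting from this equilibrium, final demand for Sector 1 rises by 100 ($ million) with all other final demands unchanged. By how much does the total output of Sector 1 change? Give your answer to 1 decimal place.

I − A =
  [   0.60    -0.40    -0.25]
  [  -0.05     0.75    -0.05]
  [  -0.30    -0.10     0.85]
Cofactors of I−A, C_ij = (−1)^(i+j)·(minor ij) (rows/columns in the sector order above):
  C_11 = (0.75)(0.85) − (-0.05)(-0.10) = 0.6325
  C_12 = −[(-0.05)(0.85) − (-0.05)(-0.30)] = 0.0575
  C_13 = (-0.05)(-0.10) − (0.75)(-0.30) = 0.2300
  C_21 = −[(-0.40)(0.85) − (-0.25)(-0.10)] = 0.3650
  C_22 = (0.60)(0.85) − (-0.25)(-0.30) = 0.4350
  C_23 = −[(0.60)(-0.10) − (-0.40)(-0.30)] = 0.1800
  C_31 = (-0.40)(-0.05) − (-0.25)(0.75) = 0.2075
  C_32 = −[(0.60)(-0.05) − (-0.25)(-0.05)] = 0.0425
  C_33 = (0.60)(0.75) − (-0.40)(-0.05) = 0.4300
det(I−A) = Σ_j (I−A)_1j·C_1j = (0.60)(0.6325) + (-0.40)(0.0575) + (-0.25)(0.2300) = 0.2990
adj(I−A) = Cᵀ =
  [ 0.6325   0.3650   0.2075]
  [ 0.0575   0.4350   0.0425]
  [ 0.2300   0.1800   0.4300]
(I − A)⁻¹ = adj(I−A) / det(I−A) ≈
  [   2.1154     1.2207     0.6940]
  [   0.1923     1.4548     0.1421]
  [   0.7692     0.6020     1.4381]
Δx = (I − A)⁻¹ Δd with Δd having +100 in the Sector 1 component and 0 elsewhere.
So Δx_1 = L_11 · (+100), where L_11 = adj(I−A)_11 / det(I−A) = 0.6325 / 0.2990.
Δx_1 = 0.6325 × (+100) / 0.2990 = 63.25 / 0.2990 ≈ 211.5.

Δx_1 = 211.5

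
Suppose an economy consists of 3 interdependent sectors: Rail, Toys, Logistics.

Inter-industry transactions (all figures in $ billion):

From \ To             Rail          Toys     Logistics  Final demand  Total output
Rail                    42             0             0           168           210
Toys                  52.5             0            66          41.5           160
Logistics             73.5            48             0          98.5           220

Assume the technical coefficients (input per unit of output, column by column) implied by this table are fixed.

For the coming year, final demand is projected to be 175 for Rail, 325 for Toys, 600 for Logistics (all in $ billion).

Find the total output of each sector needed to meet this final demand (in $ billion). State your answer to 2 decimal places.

x_1 = 218.75, x_2 = 640.28, x_3 = 868.65

Technical coefficients a_ij = z_ij / X_j:
  a_11 = 42/210 = 0.20, a_21 = 52.5/210 = 0.25, a_31 = 73.5/210 = 0.35
  a_12 = 0/160 = 0.00, a_22 = 0/160 = 0.00, a_32 = 48/160 = 0.30
  a_13 = 0/220 = 0.00, a_23 = 66/220 = 0.30, a_33 = 0/220 = 0.00
I − A =
  [   0.80     0.00     0.00]
  [  -0.25     1.00    -0.30]
  [  -0.35    -0.30     1.00]
Cofactors of I−A, C_ij = (−1)^(i+j)·(minor ij) (rows/columns in the sector order above):
  C_11 = (1.00)(1.00) − (-0.30)(-0.30) = 0.9100
  C_12 = −[(-0.25)(1.00) − (-0.30)(-0.35)] = 0.3550
  C_13 = (-0.25)(-0.30) − (1.00)(-0.35) = 0.4250
  C_21 = −[(0.00)(1.00) − (0.00)(-0.30)] = 0.0000
  C_22 = (0.80)(1.00) − (0.00)(-0.35) = 0.8000
  C_23 = −[(0.80)(-0.30) − (0.00)(-0.35)] = 0.2400
  C_31 = (0.00)(-0.30) − (0.00)(1.00) = 0.0000
  C_32 = −[(0.80)(-0.30) − (0.00)(-0.25)] = 0.2400
  C_33 = (0.80)(1.00) − (0.00)(-0.25) = 0.8000
det(I−A) = Σ_j (I−A)_1j·C_1j = (0.80)(0.9100) + (0.00)(0.3550) + (0.00)(0.4250) = 0.7280
adj(I−A) = Cᵀ =
  [ 0.9100   0.0000   0.0000]
  [ 0.3550   0.8000   0.2400]
  [ 0.4250   0.2400   0.8000]
(I − A)⁻¹ = adj(I−A) / det(I−A) ≈
  [   1.2500     0.0000     0.0000]
  [   0.4876     1.0989     0.3297]
  [   0.5838     0.3297     1.0989]
x = (I − A)⁻¹ d = adj(I−A)·d / det(I−A), with det(I−A) = 0.7280:
  x_1 = (0.9100·175 + 0.0000·325 + 0.0000·600) / 0.7280 = 159.25 / 0.7280 = 218.75
  x_2 = (0.3550·175 + 0.8000·325 + 0.2400·600) / 0.7280 = 466.125 / 0.7280 ≈ 640.28
  x_3 = (0.4250·175 + 0.2400·325 + 0.8000·600) / 0.7280 = 632.375 / 0.7280 ≈ 868.65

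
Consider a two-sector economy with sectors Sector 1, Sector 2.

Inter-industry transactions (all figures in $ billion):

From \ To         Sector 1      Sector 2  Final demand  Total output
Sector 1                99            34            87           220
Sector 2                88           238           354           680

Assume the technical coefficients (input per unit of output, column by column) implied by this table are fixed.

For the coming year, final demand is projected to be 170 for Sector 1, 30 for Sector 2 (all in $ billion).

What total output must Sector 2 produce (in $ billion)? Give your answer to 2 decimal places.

Technical coefficients a_ij = z_ij / X_j:
  a_11 = 99/220 = 0.45, a_21 = 88/220 = 0.40
  a_12 = 34/680 = 0.05, a_22 = 238/680 = 0.35
I − A =
  [   0.55    -0.05]
  [  -0.40     0.65]
det(I−A) = (0.55)(0.65) − (-0.05)(-0.40) = 0.3375
adj(I−A) = [[0.65, 0.05], [0.40, 0.55]]
(I − A)⁻¹ = adj(I−A) / det(I−A) ≈
  [   1.9259     0.1481]
  [   1.1852     1.6296]
x = (I − A)⁻¹ d = adj(I−A)·d / det(I−A), with det(I−A) = 0.3375:
  x_1 = (0.65·170 + 0.05·30) / 0.3375 = 112.00 / 0.3375 ≈ 331.85
  x_2 = (0.40·170 + 0.55·30) / 0.3375 = 84.50 / 0.3375 ≈ 250.37

x_2 = 250.37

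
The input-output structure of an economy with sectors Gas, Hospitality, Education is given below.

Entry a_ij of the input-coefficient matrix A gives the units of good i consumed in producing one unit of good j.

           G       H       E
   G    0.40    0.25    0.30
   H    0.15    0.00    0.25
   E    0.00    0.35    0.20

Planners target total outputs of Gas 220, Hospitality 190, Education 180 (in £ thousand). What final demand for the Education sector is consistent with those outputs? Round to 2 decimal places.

I − A =
  [   0.60    -0.25    -0.30]
  [  -0.15     1.00    -0.25]
  [   0.00    -0.35     0.80]
d = (I − A) x:
  d_G = (+0.60)·220 + (-0.25)·190 + (-0.30)·180 = 30.50
  d_H = (-0.15)·220 + (+1.00)·190 + (-0.25)·180 = 112.00
  d_E = (+0.00)·220 + (-0.35)·190 + (+0.80)·180 = 77.50

d_E = 77.50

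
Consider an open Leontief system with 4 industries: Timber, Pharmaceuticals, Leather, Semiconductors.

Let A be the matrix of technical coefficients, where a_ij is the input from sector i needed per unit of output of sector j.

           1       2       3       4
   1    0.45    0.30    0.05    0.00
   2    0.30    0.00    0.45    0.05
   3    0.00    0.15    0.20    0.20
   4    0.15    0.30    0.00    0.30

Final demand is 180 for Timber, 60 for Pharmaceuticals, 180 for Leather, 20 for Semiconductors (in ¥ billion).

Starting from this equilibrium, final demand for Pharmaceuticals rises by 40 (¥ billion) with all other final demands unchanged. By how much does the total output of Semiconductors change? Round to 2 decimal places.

I − A =
  [   0.55    -0.30    -0.05     0.00]
  [  -0.30     1.00    -0.45    -0.05]
  [   0.00    -0.15     0.80    -0.20]
  [  -0.15    -0.30     0.00     0.70]
Compute the cofactors C_ij = (−1)^(i+j)·(3×3 minor ij) of I−A; the adjugate is their transpose:
adj(I−A) = Cᵀ =
  [ 0.473750   0.176250   0.128750   0.049375]
  [ 0.187500   0.306500   0.184125   0.074500]
  [ 0.080625   0.099750   0.311500   0.096125]
  [ 0.181875   0.169125   0.106500   0.328625]
det(I−A) = Σ_j (I−A)_1j·C_1j = (0.55)(0.473750) + (-0.30)(0.187500) + (-0.05)(0.080625) + (0.00)(0.181875) = 0.20028125
(I − A)⁻¹ = adj(I−A) / det(I−A) ≈
  [   2.3654     0.8800     0.6428     0.2465]
  [   0.9362     1.5303     0.9193     0.3720]
  [   0.4026     0.4980     1.5553     0.4800]
  [   0.9081     0.8444     0.5318     1.6408]
Δx = (I − A)⁻¹ Δd with Δd having +40 in the Pharmaceuticals component and 0 elsewhere.
So Δx_4 = L_42 · (+40), where L_42 = adj(I−A)_42 / det(I−A) = 0.169125 / 0.20028125.
Δx_4 = 0.169125 × (+40) / 0.20028125 = 6.765 / 0.20028125 ≈ 33.78.

Δx_4 = 33.78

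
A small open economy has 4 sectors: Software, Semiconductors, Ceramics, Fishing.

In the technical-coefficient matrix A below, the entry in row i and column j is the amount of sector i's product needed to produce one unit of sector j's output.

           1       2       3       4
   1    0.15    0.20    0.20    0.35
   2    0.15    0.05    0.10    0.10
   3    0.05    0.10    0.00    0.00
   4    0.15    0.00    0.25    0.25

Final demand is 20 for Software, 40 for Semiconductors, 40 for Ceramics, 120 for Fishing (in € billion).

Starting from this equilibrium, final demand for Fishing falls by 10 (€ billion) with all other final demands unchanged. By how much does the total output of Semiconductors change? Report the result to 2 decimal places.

Δx_2 = -2.73

I − A =
  [   0.85    -0.20    -0.20    -0.35]
  [  -0.15     0.95    -0.10    -0.10]
  [  -0.05    -0.10     1.00     0.00]
  [  -0.15     0.00    -0.25     0.75]
Compute the cofactors C_ij = (−1)^(i+j)·(3×3 minor ij) of I−A; the adjugate is their transpose:
adj(I−A) = Cᵀ =
  [ 0.702500   0.173750   0.245625   0.351000]
  [ 0.132500   0.573125   0.118375   0.138250]
  [ 0.048375   0.066000   0.530250   0.031375]
  [ 0.156625   0.056750   0.225875   0.755500]
det(I−A) = Σ_j (I−A)_1j·C_1j = (0.85)(0.702500) + (-0.20)(0.132500) + (-0.20)(0.048375) + (-0.35)(0.156625) = 0.50613125
(I − A)⁻¹ = adj(I−A) / det(I−A) ≈
  [   1.3880     0.3433     0.4853     0.6935]
  [   0.2618     1.1324     0.2339     0.2732]
  [   0.0956     0.1304     1.0477     0.0620]
  [   0.3095     0.1121     0.4463     1.4927]
Δx = (I − A)⁻¹ Δd with Δd having -10 in the Fishing component and 0 elsewhere.
So Δx_2 = L_24 · (-10), where L_24 = adj(I−A)_24 / det(I−A) = 0.138250 / 0.50613125.
Δx_2 = 0.138250 × (-10) / 0.50613125 = -1.3825 / 0.50613125 ≈ -2.73.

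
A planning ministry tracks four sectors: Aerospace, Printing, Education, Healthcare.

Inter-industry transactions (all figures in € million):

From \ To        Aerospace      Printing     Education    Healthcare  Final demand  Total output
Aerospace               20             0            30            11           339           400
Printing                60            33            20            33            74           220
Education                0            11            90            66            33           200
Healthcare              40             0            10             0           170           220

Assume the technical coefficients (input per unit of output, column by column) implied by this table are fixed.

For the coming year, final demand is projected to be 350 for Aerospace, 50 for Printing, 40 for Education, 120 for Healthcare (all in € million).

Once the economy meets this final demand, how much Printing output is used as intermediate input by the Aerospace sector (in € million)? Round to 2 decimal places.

z_PA = 60.91

Technical coefficients a_ij = z_ij / X_j:
  a_AA = 20/400 = 0.05, a_PA = 60/400 = 0.15, a_EA = 0/400 = 0.00, a_HA = 40/400 = 0.10
  a_AP = 0/220 = 0.00, a_PP = 33/220 = 0.15, a_EP = 11/220 = 0.05, a_HP = 0/220 = 0.00
  a_AE = 30/200 = 0.15, a_PE = 20/200 = 0.10, a_EE = 90/200 = 0.45, a_HE = 10/200 = 0.05
  a_AH = 11/220 = 0.05, a_PH = 33/220 = 0.15, a_EH = 66/220 = 0.30, a_HH = 0/220 = 0.00
I − A =
  [   0.95     0.00    -0.15    -0.05]
  [  -0.15     0.85    -0.10    -0.15]
  [   0.00    -0.05     0.55    -0.30]
  [  -0.10     0.00    -0.05     1.00]
Compute the cofactors C_ij = (−1)^(i+j)·(3×3 minor ij) of I−A; the adjugate is their transpose:
adj(I−A) = Cᵀ =
  [ 0.449375   0.007625   0.129625   0.062500]
  [ 0.091500   0.501000   0.126750   0.117750]
  [ 0.033750   0.047250   0.803250   0.249750]
  [ 0.046625   0.003125   0.053125   0.438250]
det(I−A) = Σ_j (I−A)_1j·C_1j = (0.95)(0.449375) + (0.00)(0.091500) + (-0.15)(0.033750) + (-0.05)(0.046625) = 0.4195125
(I − A)⁻¹ = adj(I−A) / det(I−A) ≈
  [   1.0712     0.0182     0.3090     0.1490]
  [   0.2181     1.1942     0.3021     0.2807]
  [   0.0805     0.1126     1.9147     0.5953]
  [   0.1111     0.0074     0.1266     1.0447]
First solve x = (I − A)⁻¹ d = adj(I−A)·d / det(I−A); in particular x_A = (0.449375·350 + 0.007625·50 + 0.129625·40 + 0.062500·120) / 0.4195125 = 170.3475 / 0.4195125 ≈ 406.0606.
Intermediate flow from P to A: z_PA = a_PA · x_A = 0.15 × 170.3475 / 0.4195125 = 25.552125 / 0.4195125 ≈ 60.91.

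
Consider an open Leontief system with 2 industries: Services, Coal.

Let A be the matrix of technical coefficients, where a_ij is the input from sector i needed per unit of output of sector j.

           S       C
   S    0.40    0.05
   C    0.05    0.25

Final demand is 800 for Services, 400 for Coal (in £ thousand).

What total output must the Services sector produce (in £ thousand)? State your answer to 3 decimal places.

x_S = 1385.475

I − A =
  [   0.60    -0.05]
  [  -0.05     0.75]
det(I−A) = (0.60)(0.75) − (-0.05)(-0.05) = 0.4475
adj(I−A) = [[0.75, 0.05], [0.05, 0.60]]
(I − A)⁻¹ = adj(I−A) / det(I−A) ≈
  [   1.6760     0.1117]
  [   0.1117     1.3408]
x = (I − A)⁻¹ d = adj(I−A)·d / det(I−A), with det(I−A) = 0.4475:
  x_S = (0.75·800 + 0.05·400) / 0.4475 = 620.00 / 0.4475 ≈ 1385.475
  x_C = (0.05·800 + 0.60·400) / 0.4475 = 280.00 / 0.4475 ≈ 625.698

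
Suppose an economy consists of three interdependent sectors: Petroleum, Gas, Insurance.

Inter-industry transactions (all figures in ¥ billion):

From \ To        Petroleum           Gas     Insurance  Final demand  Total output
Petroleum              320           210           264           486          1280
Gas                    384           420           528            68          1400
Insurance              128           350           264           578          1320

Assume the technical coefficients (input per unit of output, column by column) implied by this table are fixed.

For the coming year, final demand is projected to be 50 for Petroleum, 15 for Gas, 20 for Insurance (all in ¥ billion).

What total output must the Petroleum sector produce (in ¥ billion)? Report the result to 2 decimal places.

x_1 = 107.85

Technical coefficients a_ij = z_ij / X_j:
  a_11 = 320/1280 = 0.25, a_21 = 384/1280 = 0.30, a_31 = 128/1280 = 0.10
  a_12 = 210/1400 = 0.15, a_22 = 420/1400 = 0.30, a_32 = 350/1400 = 0.25
  a_13 = 264/1320 = 0.20, a_23 = 528/1320 = 0.40, a_33 = 264/1320 = 0.20
I − A =
  [   0.75    -0.15    -0.20]
  [  -0.30     0.70    -0.40]
  [  -0.10    -0.25     0.80]
Cofactors of I−A, C_ij = (−1)^(i+j)·(minor ij) (rows/columns in the sector order above):
  C_11 = (0.70)(0.80) − (-0.40)(-0.25) = 0.4600
  C_12 = −[(-0.30)(0.80) − (-0.40)(-0.10)] = 0.2800
  C_13 = (-0.30)(-0.25) − (0.70)(-0.10) = 0.1450
  C_21 = −[(-0.15)(0.80) − (-0.20)(-0.25)] = 0.1700
  C_22 = (0.75)(0.80) − (-0.20)(-0.10) = 0.5800
  C_23 = −[(0.75)(-0.25) − (-0.15)(-0.10)] = 0.2025
  C_31 = (-0.15)(-0.40) − (-0.20)(0.70) = 0.2000
  C_32 = −[(0.75)(-0.40) − (-0.20)(-0.30)] = 0.3600
  C_33 = (0.75)(0.70) − (-0.15)(-0.30) = 0.4800
det(I−A) = Σ_j (I−A)_1j·C_1j = (0.75)(0.4600) + (-0.15)(0.2800) + (-0.20)(0.1450) = 0.2740
adj(I−A) = Cᵀ =
  [ 0.4600   0.1700   0.2000]
  [ 0.2800   0.5800   0.3600]
  [ 0.1450   0.2025   0.4800]
(I − A)⁻¹ = adj(I−A) / det(I−A) ≈
  [   1.6788     0.6204     0.7299]
  [   1.0219     2.1168     1.3139]
  [   0.5292     0.7391     1.7518]
x = (I − A)⁻¹ d = adj(I−A)·d / det(I−A), with det(I−A) = 0.2740:
  x_1 = (0.4600·50 + 0.1700·15 + 0.2000·20) / 0.2740 = 29.55 / 0.2740 ≈ 107.85
  x_2 = (0.2800·50 + 0.5800·15 + 0.3600·20) / 0.2740 = 29.90 / 0.2740 ≈ 109.12
  x_3 = (0.1450·50 + 0.2025·15 + 0.4800·20) / 0.2740 = 19.8875 / 0.2740 ≈ 72.58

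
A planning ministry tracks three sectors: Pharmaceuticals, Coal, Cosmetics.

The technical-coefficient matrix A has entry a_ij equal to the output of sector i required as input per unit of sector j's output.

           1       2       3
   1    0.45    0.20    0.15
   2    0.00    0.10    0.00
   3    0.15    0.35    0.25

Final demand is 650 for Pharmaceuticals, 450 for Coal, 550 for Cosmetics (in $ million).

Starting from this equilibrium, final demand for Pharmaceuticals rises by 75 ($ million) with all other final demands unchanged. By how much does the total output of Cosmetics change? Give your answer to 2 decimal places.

Δx_3 = 28.85

I − A =
  [   0.55    -0.20    -0.15]
  [   0.00     0.90     0.00]
  [  -0.15    -0.35     0.75]
Cofactors of I−A, C_ij = (−1)^(i+j)·(minor ij) (rows/columns in the sector order above):
  C_11 = (0.90)(0.75) − (0.00)(-0.35) = 0.6750
  C_12 = −[(0.00)(0.75) − (0.00)(-0.15)] = 0.0000
  C_13 = (0.00)(-0.35) − (0.90)(-0.15) = 0.1350
  C_21 = −[(-0.20)(0.75) − (-0.15)(-0.35)] = 0.2025
  C_22 = (0.55)(0.75) − (-0.15)(-0.15) = 0.3900
  C_23 = −[(0.55)(-0.35) − (-0.20)(-0.15)] = 0.2225
  C_31 = (-0.20)(0.00) − (-0.15)(0.90) = 0.1350
  C_32 = −[(0.55)(0.00) − (-0.15)(0.00)] = 0.0000
  C_33 = (0.55)(0.90) − (-0.20)(0.00) = 0.4950
det(I−A) = Σ_j (I−A)_1j·C_1j = (0.55)(0.6750) + (-0.20)(0.0000) + (-0.15)(0.1350) = 0.3510
adj(I−A) = Cᵀ =
  [ 0.6750   0.2025   0.1350]
  [ 0.0000   0.3900   0.0000]
  [ 0.1350   0.2225   0.4950]
(I − A)⁻¹ = adj(I−A) / det(I−A) ≈
  [   1.9231     0.5769     0.3846]
  [   0.0000     1.1111     0.0000]
  [   0.3846     0.6339     1.4103]
Δx = (I − A)⁻¹ Δd with Δd having +75 in the Pharmaceuticals component and 0 elsewhere.
So Δx_3 = L_31 · (+75), where L_31 = adj(I−A)_31 / det(I−A) = 0.1350 / 0.3510.
Δx_3 = 0.1350 × (+75) / 0.3510 = 10.125 / 0.3510 ≈ 28.85.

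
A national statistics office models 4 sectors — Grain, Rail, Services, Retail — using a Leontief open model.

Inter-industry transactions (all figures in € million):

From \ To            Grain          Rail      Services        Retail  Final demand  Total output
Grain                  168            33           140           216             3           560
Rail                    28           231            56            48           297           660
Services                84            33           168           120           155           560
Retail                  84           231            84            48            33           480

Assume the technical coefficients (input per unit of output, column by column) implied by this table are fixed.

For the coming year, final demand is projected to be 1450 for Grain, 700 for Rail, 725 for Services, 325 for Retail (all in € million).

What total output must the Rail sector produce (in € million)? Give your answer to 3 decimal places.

Technical coefficients a_ij = z_ij / X_j:
  a_11 = 168/560 = 0.30, a_21 = 28/560 = 0.05, a_31 = 84/560 = 0.15, a_41 = 84/560 = 0.15
  a_12 = 33/660 = 0.05, a_22 = 231/660 = 0.35, a_32 = 33/660 = 0.05, a_42 = 231/660 = 0.35
  a_13 = 140/560 = 0.25, a_23 = 56/560 = 0.10, a_33 = 168/560 = 0.30, a_43 = 84/560 = 0.15
  a_14 = 216/480 = 0.45, a_24 = 48/480 = 0.10, a_34 = 120/480 = 0.25, a_44 = 48/480 = 0.10
I − A =
  [   0.70    -0.05    -0.25    -0.45]
  [  -0.05     0.65    -0.10    -0.10]
  [  -0.15    -0.05     0.70    -0.25]
  [  -0.15    -0.35    -0.15     0.90]
Compute the cofactors C_ij = (−1)^(i+j)·(3×3 minor ij) of I−A; the adjugate is their transpose:
adj(I−A) = Cᵀ =
  [ 0.346625   0.176375   0.202375   0.249125]
  [ 0.059625   0.314250   0.085125   0.088375]
  [ 0.114250   0.121625   0.330250   0.162375]
  [ 0.100000   0.171875   0.121875   0.287500]
det(I−A) = Σ_j (I−A)_1j·C_1j = (0.70)(0.346625) + (-0.05)(0.059625) + (-0.25)(0.114250) + (-0.45)(0.100000) = 0.16609375
(I − A)⁻¹ = adj(I−A) / det(I−A) ≈
  [   2.0869     1.0619     1.2184     1.4999]
  [   0.3590     1.8920     0.5125     0.5321]
  [   0.6879     0.7323     1.9883     0.9776]
  [   0.6021     1.0348     0.7338     1.7310]
x = (I − A)⁻¹ d = adj(I−A)·d / det(I−A), with det(I−A) = 0.16609375:
  x_1 = (0.346625·1450 + 0.176375·700 + 0.202375·725 + 0.249125·325) / 0.16609375 = 853.75625 / 0.16609375 ≈ 5140.207
  x_2 = (0.059625·1450 + 0.314250·700 + 0.085125·725 + 0.088375·325) / 0.16609375 = 396.86875 / 0.16609375 ≈ 2389.426
  x_3 = (0.114250·1450 + 0.121625·700 + 0.330250·725 + 0.162375·325) / 0.16609375 = 543.003125 / 0.16609375 ≈ 3269.257
  x_4 = (0.100000·1450 + 0.171875·700 + 0.121875·725 + 0.287500·325) / 0.16609375 = 447.109375 / 0.16609375 ≈ 2691.910

x_2 = 2389.426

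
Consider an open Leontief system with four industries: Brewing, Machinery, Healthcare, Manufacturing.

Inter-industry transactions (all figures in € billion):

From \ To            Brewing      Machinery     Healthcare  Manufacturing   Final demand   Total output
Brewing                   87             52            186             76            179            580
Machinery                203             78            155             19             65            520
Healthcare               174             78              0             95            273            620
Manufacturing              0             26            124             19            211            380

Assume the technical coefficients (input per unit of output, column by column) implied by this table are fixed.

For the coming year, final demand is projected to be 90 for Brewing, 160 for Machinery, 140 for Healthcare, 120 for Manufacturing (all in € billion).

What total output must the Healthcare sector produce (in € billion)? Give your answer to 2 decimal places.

x_3 = 366.90

Technical coefficients a_ij = z_ij / X_j:
  a_11 = 87/580 = 0.15, a_21 = 203/580 = 0.35, a_31 = 174/580 = 0.30, a_41 = 0/580 = 0.00
  a_12 = 52/520 = 0.10, a_22 = 78/520 = 0.15, a_32 = 78/520 = 0.15, a_42 = 26/520 = 0.05
  a_13 = 186/620 = 0.30, a_23 = 155/620 = 0.25, a_33 = 0/620 = 0.00, a_43 = 124/620 = 0.20
  a_14 = 76/380 = 0.20, a_24 = 19/380 = 0.05, a_34 = 95/380 = 0.25, a_44 = 19/380 = 0.05
I − A =
  [   0.85    -0.10    -0.30    -0.20]
  [  -0.35     0.85    -0.25    -0.05]
  [  -0.30    -0.15     1.00    -0.25]
  [   0.00    -0.05    -0.20     0.95]
Compute the cofactors C_ij = (−1)^(i+j)·(3×3 minor ij) of I−A; the adjugate is their transpose:
adj(I−A) = Cᵀ =
  [ 0.722250   0.152500   0.302750   0.239750]
  [ 0.389250   0.667500   0.324125   0.202375]
  [ 0.295750   0.163250   0.647500   0.241250]
  [ 0.082750   0.069500   0.153375   0.555875]
det(I−A) = Σ_j (I−A)_1j·C_1j = (0.85)(0.722250) + (-0.10)(0.389250) + (-0.30)(0.295750) + (-0.20)(0.082750) = 0.4697125
(I − A)⁻¹ = adj(I−A) / det(I−A) ≈
  [   1.5376     0.3247     0.6445     0.5104]
  [   0.8287     1.4211     0.6900     0.4308]
  [   0.6296     0.3476     1.3785     0.5136]
  [   0.1762     0.1480     0.3265     1.1834]
x = (I − A)⁻¹ d = adj(I−A)·d / det(I−A), with det(I−A) = 0.4697125:
  x_1 = (0.722250·90 + 0.152500·160 + 0.302750·140 + 0.239750·120) / 0.4697125 = 160.5575 / 0.4697125 ≈ 341.82
  x_2 = (0.389250·90 + 0.667500·160 + 0.324125·140 + 0.202375·120) / 0.4697125 = 211.495 / 0.4697125 ≈ 450.26
  x_3 = (0.295750·90 + 0.163250·160 + 0.647500·140 + 0.241250·120) / 0.4697125 = 172.3375 / 0.4697125 ≈ 366.90
  x_4 = (0.082750·90 + 0.069500·160 + 0.153375·140 + 0.555875·120) / 0.4697125 = 106.745 / 0.4697125 ≈ 227.26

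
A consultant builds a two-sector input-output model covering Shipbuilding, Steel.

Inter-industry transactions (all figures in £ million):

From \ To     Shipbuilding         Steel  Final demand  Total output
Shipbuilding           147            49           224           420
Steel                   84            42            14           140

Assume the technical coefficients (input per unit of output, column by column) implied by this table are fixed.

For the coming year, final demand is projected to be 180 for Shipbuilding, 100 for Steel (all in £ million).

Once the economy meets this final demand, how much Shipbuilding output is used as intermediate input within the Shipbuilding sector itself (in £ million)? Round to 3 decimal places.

z_11 = 146.364

Technical coefficients a_ij = z_ij / X_j:
  a_11 = 147/420 = 0.35, a_21 = 84/420 = 0.20
  a_12 = 49/140 = 0.35, a_22 = 42/140 = 0.30
I − A =
  [   0.65    -0.35]
  [  -0.20     0.70]
det(I−A) = (0.65)(0.70) − (-0.35)(-0.20) = 0.3850
adj(I−A) = [[0.70, 0.35], [0.20, 0.65]]
(I − A)⁻¹ = adj(I−A) / det(I−A) ≈
  [   1.8182     0.9091]
  [   0.5195     1.6883]
First solve x = (I − A)⁻¹ d = adj(I−A)·d / det(I−A); in particular x_1 = (0.70·180 + 0.35·100) / 0.3850 = 161.00 / 0.3850 ≈ 418.18182.
Intermediate flow from 1 to 1: z_11 = a_11 · x_1 = 0.35 × 161.00 / 0.3850 = 56.35 / 0.3850 ≈ 146.364.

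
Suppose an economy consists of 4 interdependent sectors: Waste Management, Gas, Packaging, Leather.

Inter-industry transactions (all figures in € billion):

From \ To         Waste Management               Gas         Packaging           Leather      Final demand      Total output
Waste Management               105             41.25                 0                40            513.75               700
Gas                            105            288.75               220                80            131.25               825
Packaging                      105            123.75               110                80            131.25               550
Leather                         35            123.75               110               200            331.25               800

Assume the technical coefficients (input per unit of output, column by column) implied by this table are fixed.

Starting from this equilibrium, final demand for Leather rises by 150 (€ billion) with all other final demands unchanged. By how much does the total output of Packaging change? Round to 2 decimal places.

Technical coefficients a_ij = z_ij / X_j:
  a_WW = 105/700 = 0.15, a_GW = 105/700 = 0.15, a_PW = 105/700 = 0.15, a_LW = 35/700 = 0.05
  a_WG = 41.25/825 = 0.05, a_GG = 288.75/825 = 0.35, a_PG = 123.75/825 = 0.15, a_LG = 123.75/825 = 0.15
  a_WP = 0/550 = 0.00, a_GP = 220/550 = 0.40, a_PP = 110/550 = 0.20, a_LP = 110/550 = 0.20
  a_WL = 40/800 = 0.05, a_GL = 80/800 = 0.10, a_PL = 80/800 = 0.10, a_LL = 200/800 = 0.25
I − A =
  [   0.85    -0.05     0.00    -0.05]
  [  -0.15     0.65    -0.40    -0.10]
  [  -0.15    -0.15     0.80    -0.10]
  [  -0.05    -0.15    -0.20     0.75]
Compute the cofactors C_ij = (−1)^(i+j)·(3×3 minor ij) of I−A; the adjugate is their transpose:
adj(I−A) = Cᵀ =
  [ 0.3110   0.0365   0.0255   0.0290]
  [ 0.1410   0.4895   0.2725   0.1110]
  [ 0.0940   0.1150   0.3930   0.0740]
  [ 0.0740   0.1310   0.1610   0.3820]
det(I−A) = Σ_j (I−A)_1j·C_1j = (0.85)(0.3110) + (-0.05)(0.1410) + (0.00)(0.0940) + (-0.05)(0.0740) = 0.2536
(I − A)⁻¹ = adj(I−A) / det(I−A) ≈
  [   1.2263     0.1439     0.1006     0.1144]
  [   0.5560     1.9302     1.0745     0.4377]
  [   0.3707     0.4535     1.5497     0.2918]
  [   0.2918     0.5166     0.6349     1.5063]
Δx = (I − A)⁻¹ Δd with Δd having +150 in the Leather component and 0 elsewhere.
So Δx_P = L_PL · (+150), where L_PL = adj(I−A)_PL / det(I−A) = 0.0740 / 0.2536.
Δx_P = 0.0740 × (+150) / 0.2536 = 11.10 / 0.2536 ≈ 43.77.

Δx_P = 43.77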